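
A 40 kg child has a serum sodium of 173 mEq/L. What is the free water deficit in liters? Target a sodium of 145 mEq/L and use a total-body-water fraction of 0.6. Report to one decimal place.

4.6 L

TBW = 0.6 · 40 = 24 L
Free water deficit = TBW · (Na/145 − 1)
= 24 · (173/145 − 1)
= 24 · 0.1931
= 4.63 L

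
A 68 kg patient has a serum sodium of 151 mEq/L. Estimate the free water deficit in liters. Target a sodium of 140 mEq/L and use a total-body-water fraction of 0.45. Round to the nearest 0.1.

TBW = 0.45 · 68 = 30.6 L
Free water deficit = TBW · (Na/140 − 1)
= 30.6 · (151/140 − 1)
= 30.6 · 0.0786
= 2.41 L

2.4 L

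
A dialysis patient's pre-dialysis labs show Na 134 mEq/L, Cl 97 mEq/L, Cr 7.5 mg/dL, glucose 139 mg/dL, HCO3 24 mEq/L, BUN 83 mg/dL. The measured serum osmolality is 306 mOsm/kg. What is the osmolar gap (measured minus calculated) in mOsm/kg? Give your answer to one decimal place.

Calculated osmolality = 2·Na + glucose/18 + BUN/2.8
= 2·134 + 139/18 + 83/2.8
= 268 + 7.72 + 29.64
= 305.36 mOsm/kg ≈ 305.4 mOsm/kg
Osmolar gap = measured − calculated = 306 − 305.4 = 0.6 mOsm/kg

0.6 mOsm/kg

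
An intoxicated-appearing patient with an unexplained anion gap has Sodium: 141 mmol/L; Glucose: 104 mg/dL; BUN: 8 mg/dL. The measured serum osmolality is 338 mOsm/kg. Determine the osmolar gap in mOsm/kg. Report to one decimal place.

Calculated osmolality = 2·Na + glucose/18 + BUN/2.8
= 2·141 + 104/18 + 8/2.8
= 282 + 5.78 + 2.86
= 290.64 mOsm/kg ≈ 290.6 mOsm/kg
Osmolar gap = measured − calculated = 338 − 290.6 = 47.4 mOsm/kg

47.4 mOsm/kg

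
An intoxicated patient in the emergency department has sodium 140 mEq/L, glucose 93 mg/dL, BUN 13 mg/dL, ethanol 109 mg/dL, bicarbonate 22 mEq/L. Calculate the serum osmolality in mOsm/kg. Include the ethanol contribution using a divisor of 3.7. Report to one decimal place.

Calculated osmolality = 2·Na + glucose/18 + BUN/2.8 + ethanol/3.7
= 2·140 + 93/18 + 13/2.8 + 109/3.7
= 280 + 5.17 + 4.64 + 29.46
= 319.27 mOsm/kg

319.3 mOsm/kg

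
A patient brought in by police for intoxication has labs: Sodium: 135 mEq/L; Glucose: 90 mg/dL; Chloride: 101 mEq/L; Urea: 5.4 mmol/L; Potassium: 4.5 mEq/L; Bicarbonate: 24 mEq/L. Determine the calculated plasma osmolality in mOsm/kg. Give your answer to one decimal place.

280.4 mOsm/kg

Calculated osmolality = 2·Na + glucose/18 + urea
= 2·135 + 90/18 + 5.4
= 270 + 5 + 5.40
= 280.4 mOsm/kg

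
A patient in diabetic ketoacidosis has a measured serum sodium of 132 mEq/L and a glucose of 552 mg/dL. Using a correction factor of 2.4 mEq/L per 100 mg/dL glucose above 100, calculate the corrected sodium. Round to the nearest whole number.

143 mEq/L

Corrected Na = measured Na + 2.4 · (glucose − 100)/100
= 132 + 2.4 · (552 − 100)/100
= 132 + 10.8
= 142.8 mEq/L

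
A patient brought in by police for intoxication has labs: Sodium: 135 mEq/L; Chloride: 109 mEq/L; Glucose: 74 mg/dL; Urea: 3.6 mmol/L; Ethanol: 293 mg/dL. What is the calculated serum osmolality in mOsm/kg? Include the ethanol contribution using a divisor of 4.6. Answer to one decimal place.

Calculated osmolality = 2·Na + glucose/18 + urea + ethanol/4.6
= 2·135 + 74/18 + 3.6 + 293/4.6
= 270 + 4.11 + 3.60 + 63.70
= 341.41 mOsm/kg

341.4 mOsm/kg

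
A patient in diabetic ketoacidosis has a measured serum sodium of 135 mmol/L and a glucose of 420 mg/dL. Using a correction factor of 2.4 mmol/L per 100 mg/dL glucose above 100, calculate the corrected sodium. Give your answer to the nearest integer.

Corrected Na = measured Na + 2.4 · (glucose − 100)/100
= 135 + 2.4 · (420 − 100)/100
= 135 + 7.7
= 142.7 mmol/L

143 mmol/L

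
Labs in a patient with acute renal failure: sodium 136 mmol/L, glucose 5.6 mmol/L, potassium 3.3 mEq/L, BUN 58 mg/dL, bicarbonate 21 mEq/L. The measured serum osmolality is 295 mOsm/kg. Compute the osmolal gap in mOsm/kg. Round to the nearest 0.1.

Calculated osmolality = 2·Na + glucose + BUN/2.8
= 2·136 + 5.6 + 58/2.8
= 272 + 5.60 + 20.71
= 298.31 mOsm/kg ≈ 298.3 mOsm/kg
Osmolar gap = measured − calculated = 295 − 298.3 = -3.3 mOsm/kg

-3.3 mOsm/kg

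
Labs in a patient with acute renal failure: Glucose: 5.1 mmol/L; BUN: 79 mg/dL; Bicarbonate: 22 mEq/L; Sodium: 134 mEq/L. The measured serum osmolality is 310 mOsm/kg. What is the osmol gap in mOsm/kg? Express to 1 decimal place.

8.7 mOsm/kg

Calculated osmolality = 2·Na + glucose + BUN/2.8
= 2·134 + 5.1 + 79/2.8
= 268 + 5.10 + 28.21
= 301.31 mOsm/kg ≈ 301.3 mOsm/kg
Osmolar gap = measured − calculated = 310 − 301.3 = 8.7 mOsm/kg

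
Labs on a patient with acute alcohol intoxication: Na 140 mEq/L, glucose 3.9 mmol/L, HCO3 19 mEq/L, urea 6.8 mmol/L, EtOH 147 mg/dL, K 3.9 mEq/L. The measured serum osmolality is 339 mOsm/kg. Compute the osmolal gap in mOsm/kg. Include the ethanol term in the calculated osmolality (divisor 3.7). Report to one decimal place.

8.6 mOsm/kg

Calculated osmolality = 2·Na + glucose + urea + ethanol/3.7
= 2·140 + 3.9 + 6.8 + 147/3.7
= 280 + 3.90 + 6.80 + 39.73
= 330.43 mOsm/kg ≈ 330.4 mOsm/kg
Osmolar gap = measured − calculated = 339 − 330.4 = 8.6 mOsm/kg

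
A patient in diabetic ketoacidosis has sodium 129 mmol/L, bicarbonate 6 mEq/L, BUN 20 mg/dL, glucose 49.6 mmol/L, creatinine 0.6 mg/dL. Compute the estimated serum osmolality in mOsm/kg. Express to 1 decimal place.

Calculated osmolality = 2·Na + glucose + BUN/2.8
= 2·129 + 49.6 + 20/2.8
= 258 + 49.60 + 7.14
= 314.74 mOsm/kg

314.7 mOsm/kg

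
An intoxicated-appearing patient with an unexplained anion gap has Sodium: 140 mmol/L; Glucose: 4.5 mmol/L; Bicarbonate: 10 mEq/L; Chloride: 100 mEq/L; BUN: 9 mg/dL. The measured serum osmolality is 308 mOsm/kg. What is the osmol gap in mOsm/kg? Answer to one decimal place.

20.3 mOsm/kg

Calculated osmolality = 2·Na + glucose + BUN/2.8
= 2·140 + 4.5 + 9/2.8
= 280 + 4.50 + 3.21
= 287.71 mOsm/kg ≈ 287.7 mOsm/kg
Osmolar gap = measured − calculated = 308 − 287.7 = 20.3 mOsm/kg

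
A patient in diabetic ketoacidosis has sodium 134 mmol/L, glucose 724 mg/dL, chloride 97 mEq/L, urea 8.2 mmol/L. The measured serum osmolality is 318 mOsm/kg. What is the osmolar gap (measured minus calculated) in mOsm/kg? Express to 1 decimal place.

Calculated osmolality = 2·Na + glucose/18 + urea
= 2·134 + 724/18 + 8.2
= 268 + 40.22 + 8.20
= 316.42 mOsm/kg ≈ 316.4 mOsm/kg
Osmolar gap = measured − calculated = 318 − 316.4 = 1.6 mOsm/kg

1.6 mOsm/kg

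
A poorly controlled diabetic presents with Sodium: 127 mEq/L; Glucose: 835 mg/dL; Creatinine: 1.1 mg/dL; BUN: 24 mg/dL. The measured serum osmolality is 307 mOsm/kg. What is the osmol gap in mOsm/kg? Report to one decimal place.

Calculated osmolality = 2·Na + glucose/18 + BUN/2.8
= 2·127 + 835/18 + 24/2.8
= 254 + 46.39 + 8.57
= 308.96 mOsm/kg ≈ 309.0 mOsm/kg
Osmolar gap = measured − calculated = 307 − 309.0 = -2.0 mOsm/kg

-2.0 mOsm/kg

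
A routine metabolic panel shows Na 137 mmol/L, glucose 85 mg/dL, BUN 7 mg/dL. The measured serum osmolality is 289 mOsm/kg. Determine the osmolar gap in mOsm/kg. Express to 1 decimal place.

Calculated osmolality = 2·Na + glucose/18 + BUN/2.8
= 2·137 + 85/18 + 7/2.8
= 274 + 4.72 + 2.50
= 281.22 mOsm/kg ≈ 281.2 mOsm/kg
Osmolar gap = measured − calculated = 289 − 281.2 = 7.8 mOsm/kg

7.8 mOsm/kg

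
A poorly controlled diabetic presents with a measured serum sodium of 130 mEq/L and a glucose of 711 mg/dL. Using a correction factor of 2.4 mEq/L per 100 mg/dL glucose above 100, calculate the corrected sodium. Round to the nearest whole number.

145 mEq/L

Corrected Na = measured Na + 2.4 · (glucose − 100)/100
= 130 + 2.4 · (711 − 100)/100
= 130 + 14.7
= 144.7 mEq/L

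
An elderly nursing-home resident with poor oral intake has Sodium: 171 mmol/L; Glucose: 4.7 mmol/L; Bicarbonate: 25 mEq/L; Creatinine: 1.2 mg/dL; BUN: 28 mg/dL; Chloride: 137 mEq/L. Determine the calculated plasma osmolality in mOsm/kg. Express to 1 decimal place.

Calculated osmolality = 2·Na + glucose + BUN/2.8
= 2·171 + 4.7 + 28/2.8
= 342 + 4.70 + 10
= 356.7 mOsm/kg

356.7 mOsm/kg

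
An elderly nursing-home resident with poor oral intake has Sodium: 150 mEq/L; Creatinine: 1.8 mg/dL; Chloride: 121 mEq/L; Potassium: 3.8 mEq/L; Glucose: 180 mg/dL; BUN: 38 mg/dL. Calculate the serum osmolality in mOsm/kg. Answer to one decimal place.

323.6 mOsm/kg

Calculated osmolality = 2·Na + glucose/18 + BUN/2.8
= 2·150 + 180/18 + 38/2.8
= 300 + 10 + 13.57
= 323.57 mOsm/kg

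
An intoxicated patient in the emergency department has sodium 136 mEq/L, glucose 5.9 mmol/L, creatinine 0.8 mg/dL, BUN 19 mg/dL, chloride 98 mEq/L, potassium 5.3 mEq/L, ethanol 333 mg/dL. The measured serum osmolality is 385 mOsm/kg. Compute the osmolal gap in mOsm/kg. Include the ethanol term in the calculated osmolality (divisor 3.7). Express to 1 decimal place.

10.3 mOsm/kg

Calculated osmolality = 2·Na + glucose + BUN/2.8 + ethanol/3.7
= 2·136 + 5.9 + 19/2.8 + 333/3.7
= 272 + 5.90 + 6.79 + 90
= 374.69 mOsm/kg ≈ 374.7 mOsm/kg
Osmolar gap = measured − calculated = 385 − 374.7 = 10.3 mOsm/kg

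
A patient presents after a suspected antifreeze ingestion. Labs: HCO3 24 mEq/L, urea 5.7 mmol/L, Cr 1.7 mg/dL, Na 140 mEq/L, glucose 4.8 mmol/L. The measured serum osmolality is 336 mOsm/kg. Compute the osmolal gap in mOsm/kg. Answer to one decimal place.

45.5 mOsm/kg

Calculated osmolality = 2·Na + glucose + urea
= 2·140 + 4.8 + 5.7
= 280 + 4.80 + 5.70
= 290.5 mOsm/kg ≈ 290.5 mOsm/kg
Osmolar gap = measured − calculated = 336 − 290.5 = 45.5 mOsm/kg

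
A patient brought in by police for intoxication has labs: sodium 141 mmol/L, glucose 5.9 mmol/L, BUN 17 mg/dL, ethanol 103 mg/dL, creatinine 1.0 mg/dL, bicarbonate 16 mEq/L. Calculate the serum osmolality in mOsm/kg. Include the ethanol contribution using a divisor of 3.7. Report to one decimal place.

Calculated osmolality = 2·Na + glucose + BUN/2.8 + ethanol/3.7
= 2·141 + 5.9 + 17/2.8 + 103/3.7
= 282 + 5.90 + 6.07 + 27.84
= 321.81 mOsm/kg

321.8 mOsm/kg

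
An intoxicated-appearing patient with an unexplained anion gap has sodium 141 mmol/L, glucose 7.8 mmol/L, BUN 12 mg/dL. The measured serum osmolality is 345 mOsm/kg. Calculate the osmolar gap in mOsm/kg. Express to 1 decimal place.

50.9 mOsm/kg

Calculated osmolality = 2·Na + glucose + BUN/2.8
= 2·141 + 7.8 + 12/2.8
= 282 + 7.80 + 4.29
= 294.09 mOsm/kg ≈ 294.1 mOsm/kg
Osmolar gap = measured − calculated = 345 − 294.1 = 50.9 mOsm/kg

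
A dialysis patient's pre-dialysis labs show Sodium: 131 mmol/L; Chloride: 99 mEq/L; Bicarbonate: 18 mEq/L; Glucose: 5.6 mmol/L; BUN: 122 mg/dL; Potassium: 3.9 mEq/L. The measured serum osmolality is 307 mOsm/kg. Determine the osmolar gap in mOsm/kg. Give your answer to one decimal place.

-4.2 mOsm/kg

Calculated osmolality = 2·Na + glucose + BUN/2.8
= 2·131 + 5.6 + 122/2.8
= 262 + 5.60 + 43.57
= 311.17 mOsm/kg ≈ 311.2 mOsm/kg
Osmolar gap = measured − calculated = 307 − 311.2 = -4.2 mOsm/kg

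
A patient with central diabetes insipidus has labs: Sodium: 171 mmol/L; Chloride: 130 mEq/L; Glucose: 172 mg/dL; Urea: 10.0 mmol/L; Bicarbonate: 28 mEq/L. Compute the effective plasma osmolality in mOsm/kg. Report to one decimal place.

Effective osmolality excludes urea (freely permeant across cell membranes):
2·Na + glucose/18
= 2·171 + 172/18
= 342 + 9.56
= 351.56 mOsm/kg

351.6 mOsm/kg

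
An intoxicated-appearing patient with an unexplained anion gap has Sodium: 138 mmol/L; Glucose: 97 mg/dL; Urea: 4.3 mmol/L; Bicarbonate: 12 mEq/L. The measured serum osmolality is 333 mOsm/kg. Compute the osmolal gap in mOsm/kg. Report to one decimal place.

Calculated osmolality = 2·Na + glucose/18 + urea
= 2·138 + 97/18 + 4.3
= 276 + 5.39 + 4.30
= 285.69 mOsm/kg ≈ 285.7 mOsm/kg
Osmolar gap = measured − calculated = 333 − 285.7 = 47.3 mOsm/kg

47.3 mOsm/kg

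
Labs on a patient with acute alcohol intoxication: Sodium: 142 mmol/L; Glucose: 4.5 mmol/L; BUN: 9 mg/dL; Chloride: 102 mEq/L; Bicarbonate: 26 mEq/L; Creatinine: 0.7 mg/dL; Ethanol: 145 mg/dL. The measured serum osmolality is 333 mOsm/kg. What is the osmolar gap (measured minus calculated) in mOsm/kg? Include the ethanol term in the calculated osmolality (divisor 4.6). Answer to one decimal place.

9.8 mOsm/kg

Calculated osmolality = 2·Na + glucose + BUN/2.8 + ethanol/4.6
= 2·142 + 4.5 + 9/2.8 + 145/4.6
= 284 + 4.50 + 3.21 + 31.52
= 323.23 mOsm/kg ≈ 323.2 mOsm/kg
Osmolar gap = measured − calculated = 333 − 323.2 = 9.8 mOsm/kg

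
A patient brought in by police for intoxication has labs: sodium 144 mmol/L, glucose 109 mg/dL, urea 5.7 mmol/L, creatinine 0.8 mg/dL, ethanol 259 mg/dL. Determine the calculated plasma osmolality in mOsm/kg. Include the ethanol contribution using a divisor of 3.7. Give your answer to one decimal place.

Calculated osmolality = 2·Na + glucose/18 + urea + ethanol/3.7
= 2·144 + 109/18 + 5.7 + 259/3.7
= 288 + 6.06 + 5.70 + 70
= 369.76 mOsm/kg

369.8 mOsm/kg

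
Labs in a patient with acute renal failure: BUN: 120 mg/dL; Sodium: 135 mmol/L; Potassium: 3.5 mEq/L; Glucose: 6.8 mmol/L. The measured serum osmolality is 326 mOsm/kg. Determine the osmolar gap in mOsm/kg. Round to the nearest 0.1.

6.3 mOsm/kg

Calculated osmolality = 2·Na + glucose + BUN/2.8
= 2·135 + 6.8 + 120/2.8
= 270 + 6.80 + 42.86
= 319.66 mOsm/kg ≈ 319.7 mOsm/kg
Osmolar gap = measured − calculated = 326 − 319.7 = 6.3 mOsm/kg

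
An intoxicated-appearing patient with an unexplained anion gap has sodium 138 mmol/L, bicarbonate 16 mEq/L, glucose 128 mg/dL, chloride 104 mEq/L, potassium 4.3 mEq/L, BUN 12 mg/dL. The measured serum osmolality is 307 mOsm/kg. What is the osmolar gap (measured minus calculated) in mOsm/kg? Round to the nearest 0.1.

Calculated osmolality = 2·Na + glucose/18 + BUN/2.8
= 2·138 + 128/18 + 12/2.8
= 276 + 7.11 + 4.29
= 287.4 mOsm/kg ≈ 287.4 mOsm/kg
Osmolar gap = measured − calculated = 307 − 287.4 = 19.6 mOsm/kg

19.6 mOsm/kg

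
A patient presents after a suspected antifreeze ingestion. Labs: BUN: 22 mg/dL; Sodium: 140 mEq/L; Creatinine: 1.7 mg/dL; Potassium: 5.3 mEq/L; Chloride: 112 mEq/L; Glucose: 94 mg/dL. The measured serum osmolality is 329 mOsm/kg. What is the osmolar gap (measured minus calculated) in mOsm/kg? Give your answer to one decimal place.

Calculated osmolality = 2·Na + glucose/18 + BUN/2.8
= 2·140 + 94/18 + 22/2.8
= 280 + 5.22 + 7.86
= 293.08 mOsm/kg ≈ 293.1 mOsm/kg
Osmolar gap = measured − calculated = 329 − 293.1 = 35.9 mOsm/kg

35.9 mOsm/kg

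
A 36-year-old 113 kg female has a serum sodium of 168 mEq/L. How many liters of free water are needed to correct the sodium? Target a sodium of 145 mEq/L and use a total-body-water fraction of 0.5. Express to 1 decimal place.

9.0 L

TBW = 0.5 · 113 = 56.5 L
Free water deficit = TBW · (Na/145 − 1)
= 56.5 · (168/145 − 1)
= 56.5 · 0.1586
= 8.96 L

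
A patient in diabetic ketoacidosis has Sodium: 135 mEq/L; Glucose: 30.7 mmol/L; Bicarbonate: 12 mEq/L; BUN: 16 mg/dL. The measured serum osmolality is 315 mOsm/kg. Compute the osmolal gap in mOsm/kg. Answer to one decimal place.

8.6 mOsm/kg

Calculated osmolality = 2·Na + glucose + BUN/2.8
= 2·135 + 30.7 + 16/2.8
= 270 + 30.70 + 5.71
= 306.41 mOsm/kg ≈ 306.4 mOsm/kg
Osmolar gap = measured − calculated = 315 − 306.4 = 8.6 mOsm/kg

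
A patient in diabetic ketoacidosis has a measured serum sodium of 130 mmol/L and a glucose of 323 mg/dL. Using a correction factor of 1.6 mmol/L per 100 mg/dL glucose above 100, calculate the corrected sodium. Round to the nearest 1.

Corrected Na = measured Na + 1.6 · (glucose − 100)/100
= 130 + 1.6 · (323 − 100)/100
= 130 + 3.6
= 133.6 mmol/L

134 mmol/L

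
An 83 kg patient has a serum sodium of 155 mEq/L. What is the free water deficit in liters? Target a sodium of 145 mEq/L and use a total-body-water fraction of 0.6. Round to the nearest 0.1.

3.4 L

TBW = 0.6 · 83 = 49.8 L
Free water deficit = TBW · (Na/145 − 1)
= 49.8 · (155/145 − 1)
= 49.8 · 0.069
= 3.44 L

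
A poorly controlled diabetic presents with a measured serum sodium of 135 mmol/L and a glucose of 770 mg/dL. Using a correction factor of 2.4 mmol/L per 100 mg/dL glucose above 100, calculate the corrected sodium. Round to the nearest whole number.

151 mmol/L

Corrected Na = measured Na + 2.4 · (glucose − 100)/100
= 135 + 2.4 · (770 − 100)/100
= 135 + 16.1
= 151.1 mmol/L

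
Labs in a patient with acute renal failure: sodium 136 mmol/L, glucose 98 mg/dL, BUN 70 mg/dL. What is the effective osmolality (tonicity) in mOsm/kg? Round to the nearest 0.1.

Effective osmolality excludes urea (freely permeant across cell membranes):
2·Na + glucose/18
= 2·136 + 98/18
= 272 + 5.44
= 277.44 mOsm/kg

277.4 mOsm/kg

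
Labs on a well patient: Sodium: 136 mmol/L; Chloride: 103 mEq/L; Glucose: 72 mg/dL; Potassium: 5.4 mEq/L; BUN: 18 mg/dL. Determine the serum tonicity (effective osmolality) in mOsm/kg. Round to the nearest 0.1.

Effective osmolality excludes urea (freely permeant across cell membranes):
2·Na + glucose/18
= 2·136 + 72/18
= 272 + 4
= 276 mOsm/kg

276.0 mOsm/kg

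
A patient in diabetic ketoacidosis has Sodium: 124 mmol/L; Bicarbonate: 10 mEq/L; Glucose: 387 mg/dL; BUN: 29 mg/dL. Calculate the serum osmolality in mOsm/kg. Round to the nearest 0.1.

279.9 mOsm/kg

Calculated osmolality = 2·Na + glucose/18 + BUN/2.8
= 2·124 + 387/18 + 29/2.8
= 248 + 21.50 + 10.36
= 279.86 mOsm/kg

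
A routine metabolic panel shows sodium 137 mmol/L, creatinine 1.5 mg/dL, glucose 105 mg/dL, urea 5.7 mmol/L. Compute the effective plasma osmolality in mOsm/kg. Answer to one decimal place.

279.8 mOsm/kg

Effective osmolality excludes urea (freely permeant across cell membranes):
2·Na + glucose/18
= 2·137 + 105/18
= 274 + 5.83
= 279.83 mOsm/kg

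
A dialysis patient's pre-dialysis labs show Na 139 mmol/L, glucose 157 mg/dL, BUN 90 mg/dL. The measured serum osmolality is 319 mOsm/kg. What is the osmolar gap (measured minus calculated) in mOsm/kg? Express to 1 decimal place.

Calculated osmolality = 2·Na + glucose/18 + BUN/2.8
= 2·139 + 157/18 + 90/2.8
= 278 + 8.72 + 32.14
= 318.86 mOsm/kg ≈ 318.9 mOsm/kg
Osmolar gap = measured − calculated = 319 − 318.9 = 0.1 mOsm/kg

0.1 mOsm/kg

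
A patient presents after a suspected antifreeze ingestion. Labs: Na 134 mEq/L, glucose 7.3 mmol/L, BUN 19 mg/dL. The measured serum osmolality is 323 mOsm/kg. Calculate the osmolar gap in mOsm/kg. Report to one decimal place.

40.9 mOsm/kg

Calculated osmolality = 2·Na + glucose + BUN/2.8
= 2·134 + 7.3 + 19/2.8
= 268 + 7.30 + 6.79
= 282.09 mOsm/kg ≈ 282.1 mOsm/kg
Osmolar gap = measured − calculated = 323 − 282.1 = 40.9 mOsm/kg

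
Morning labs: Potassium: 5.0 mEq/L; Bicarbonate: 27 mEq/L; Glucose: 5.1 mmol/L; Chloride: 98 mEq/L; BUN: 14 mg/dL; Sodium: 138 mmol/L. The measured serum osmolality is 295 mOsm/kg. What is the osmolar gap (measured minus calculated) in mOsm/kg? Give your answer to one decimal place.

8.9 mOsm/kg

Calculated osmolality = 2·Na + glucose + BUN/2.8
= 2·138 + 5.1 + 14/2.8
= 276 + 5.10 + 5
= 286.1 mOsm/kg ≈ 286.1 mOsm/kg
Osmolar gap = measured − calculated = 295 − 286.1 = 8.9 mOsm/kg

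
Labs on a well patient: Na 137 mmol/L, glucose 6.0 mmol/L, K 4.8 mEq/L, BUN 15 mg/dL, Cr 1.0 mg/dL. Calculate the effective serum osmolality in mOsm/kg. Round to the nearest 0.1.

Effective osmolality excludes urea (freely permeant across cell membranes):
2·Na + glucose
= 2·137 + 6
= 274 + 6
= 280 mOsm/kg

280.0 mOsm/kg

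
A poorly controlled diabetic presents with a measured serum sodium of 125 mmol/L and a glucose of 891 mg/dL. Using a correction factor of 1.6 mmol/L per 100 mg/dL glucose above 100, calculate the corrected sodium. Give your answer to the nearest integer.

Corrected Na = measured Na + 1.6 · (glucose − 100)/100
= 125 + 1.6 · (891 − 100)/100
= 125 + 12.7
= 137.7 mmol/L

138 mmol/L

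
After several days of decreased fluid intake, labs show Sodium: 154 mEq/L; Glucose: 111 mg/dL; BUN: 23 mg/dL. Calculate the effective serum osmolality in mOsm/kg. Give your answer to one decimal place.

314.2 mOsm/kg

Effective osmolality excludes urea (freely permeant across cell membranes):
2·Na + glucose/18
= 2·154 + 111/18
= 308 + 6.17
= 314.17 mOsm/kg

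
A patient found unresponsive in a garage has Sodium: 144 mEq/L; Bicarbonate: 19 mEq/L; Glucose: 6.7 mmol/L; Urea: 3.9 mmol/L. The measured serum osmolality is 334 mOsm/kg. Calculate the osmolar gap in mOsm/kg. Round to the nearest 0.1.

35.4 mOsm/kg

Calculated osmolality = 2·Na + glucose + urea
= 2·144 + 6.7 + 3.9
= 288 + 6.70 + 3.90
= 298.6 mOsm/kg ≈ 298.6 mOsm/kg
Osmolar gap = measured − calculated = 334 − 298.6 = 35.4 mOsm/kg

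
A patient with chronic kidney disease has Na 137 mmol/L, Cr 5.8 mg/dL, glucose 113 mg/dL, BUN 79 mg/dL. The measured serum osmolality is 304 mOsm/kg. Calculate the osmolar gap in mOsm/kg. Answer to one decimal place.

Calculated osmolality = 2·Na + glucose/18 + BUN/2.8
= 2·137 + 113/18 + 79/2.8
= 274 + 6.28 + 28.21
= 308.49 mOsm/kg ≈ 308.5 mOsm/kg
Osmolar gap = measured − calculated = 304 − 308.5 = -4.5 mOsm/kg

-4.5 mOsm/kg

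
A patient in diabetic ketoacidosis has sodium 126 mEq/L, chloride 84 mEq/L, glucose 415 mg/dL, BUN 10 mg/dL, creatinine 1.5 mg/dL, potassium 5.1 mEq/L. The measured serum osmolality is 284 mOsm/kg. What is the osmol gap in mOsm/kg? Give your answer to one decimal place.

5.4 mOsm/kg

Calculated osmolality = 2·Na + glucose/18 + BUN/2.8
= 2·126 + 415/18 + 10/2.8
= 252 + 23.06 + 3.57
= 278.63 mOsm/kg ≈ 278.6 mOsm/kg
Osmolar gap = measured − calculated = 284 − 278.6 = 5.4 mOsm/kg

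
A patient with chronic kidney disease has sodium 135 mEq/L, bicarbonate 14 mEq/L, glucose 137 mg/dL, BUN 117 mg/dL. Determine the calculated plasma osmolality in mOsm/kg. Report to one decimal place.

319.4 mOsm/kg

Calculated osmolality = 2·Na + glucose/18 + BUN/2.8
= 2·135 + 137/18 + 117/2.8
= 270 + 7.61 + 41.79
= 319.4 mOsm/kg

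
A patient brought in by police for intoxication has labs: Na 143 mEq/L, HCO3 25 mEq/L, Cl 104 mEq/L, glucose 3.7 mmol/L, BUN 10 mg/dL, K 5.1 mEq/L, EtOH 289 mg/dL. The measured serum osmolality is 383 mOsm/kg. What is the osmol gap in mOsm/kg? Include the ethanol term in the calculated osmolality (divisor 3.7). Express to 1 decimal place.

11.6 mOsm/kg

Calculated osmolality = 2·Na + glucose + BUN/2.8 + ethanol/3.7
= 2·143 + 3.7 + 10/2.8 + 289/3.7
= 286 + 3.70 + 3.57 + 78.11
= 371.38 mOsm/kg ≈ 371.4 mOsm/kg
Osmolar gap = measured − calculated = 383 − 371.4 = 11.6 mOsm/kg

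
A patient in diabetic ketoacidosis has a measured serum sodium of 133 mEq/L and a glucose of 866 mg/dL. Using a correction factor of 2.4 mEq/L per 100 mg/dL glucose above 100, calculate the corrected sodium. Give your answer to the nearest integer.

151 mEq/L

Corrected Na = measured Na + 2.4 · (glucose − 100)/100
= 133 + 2.4 · (866 − 100)/100
= 133 + 18.4
= 151.4 mEq/L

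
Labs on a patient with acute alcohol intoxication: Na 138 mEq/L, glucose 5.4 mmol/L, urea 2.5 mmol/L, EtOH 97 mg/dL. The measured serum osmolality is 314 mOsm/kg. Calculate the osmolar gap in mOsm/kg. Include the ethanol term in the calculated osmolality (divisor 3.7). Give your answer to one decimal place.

3.9 mOsm/kg

Calculated osmolality = 2·Na + glucose + urea + ethanol/3.7
= 2·138 + 5.4 + 2.5 + 97/3.7
= 276 + 5.40 + 2.50 + 26.22
= 310.12 mOsm/kg ≈ 310.1 mOsm/kg
Osmolar gap = measured − calculated = 314 − 310.1 = 3.9 mOsm/kg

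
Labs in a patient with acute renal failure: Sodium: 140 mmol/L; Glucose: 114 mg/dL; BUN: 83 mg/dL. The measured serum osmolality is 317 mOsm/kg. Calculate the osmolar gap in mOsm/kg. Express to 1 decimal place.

1.0 mOsm/kg

Calculated osmolality = 2·Na + glucose/18 + BUN/2.8
= 2·140 + 114/18 + 83/2.8
= 280 + 6.33 + 29.64
= 315.97 mOsm/kg ≈ 316.0 mOsm/kg
Osmolar gap = measured − calculated = 317 − 316.0 = 1.0 mOsm/kg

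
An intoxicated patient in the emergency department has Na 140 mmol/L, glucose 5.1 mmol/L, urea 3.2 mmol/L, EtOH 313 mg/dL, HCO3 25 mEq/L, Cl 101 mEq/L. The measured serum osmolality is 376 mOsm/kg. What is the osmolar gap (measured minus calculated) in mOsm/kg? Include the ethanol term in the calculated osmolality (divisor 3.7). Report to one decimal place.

Calculated osmolality = 2·Na + glucose + urea + ethanol/3.7
= 2·140 + 5.1 + 3.2 + 313/3.7
= 280 + 5.10 + 3.20 + 84.59
= 372.89 mOsm/kg ≈ 372.9 mOsm/kg
Osmolar gap = measured − calculated = 376 − 372.9 = 3.1 mOsm/kg

3.1 mOsm/kg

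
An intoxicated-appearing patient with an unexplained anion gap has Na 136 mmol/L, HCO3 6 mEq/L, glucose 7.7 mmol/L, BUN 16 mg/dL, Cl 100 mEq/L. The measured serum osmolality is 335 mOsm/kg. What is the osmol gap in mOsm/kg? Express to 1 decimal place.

49.6 mOsm/kg

Calculated osmolality = 2·Na + glucose + BUN/2.8
= 2·136 + 7.7 + 16/2.8
= 272 + 7.70 + 5.71
= 285.41 mOsm/kg ≈ 285.4 mOsm/kg
Osmolar gap = measured − calculated = 335 − 285.4 = 49.6 mOsm/kg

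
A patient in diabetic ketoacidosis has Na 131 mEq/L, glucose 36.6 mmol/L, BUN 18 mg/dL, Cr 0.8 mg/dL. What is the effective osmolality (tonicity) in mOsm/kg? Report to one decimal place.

Effective osmolality excludes urea (freely permeant across cell membranes):
2·Na + glucose
= 2·131 + 36.6
= 262 + 36.6
= 298.6 mOsm/kg

298.6 mOsm/kg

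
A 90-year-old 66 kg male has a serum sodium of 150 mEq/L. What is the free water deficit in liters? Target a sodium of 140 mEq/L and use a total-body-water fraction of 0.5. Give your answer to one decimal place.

2.4 L

TBW = 0.5 · 66 = 33 L
Free water deficit = TBW · (Na/140 − 1)
= 33 · (150/140 − 1)
= 33 · 0.0714
= 2.36 L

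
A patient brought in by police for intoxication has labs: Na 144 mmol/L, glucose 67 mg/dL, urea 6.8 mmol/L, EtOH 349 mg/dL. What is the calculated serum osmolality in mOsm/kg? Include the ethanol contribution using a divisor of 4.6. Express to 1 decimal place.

Calculated osmolality = 2·Na + glucose/18 + urea + ethanol/4.6
= 2·144 + 67/18 + 6.8 + 349/4.6
= 288 + 3.72 + 6.80 + 75.87
= 374.39 mOsm/kg

374.4 mOsm/kg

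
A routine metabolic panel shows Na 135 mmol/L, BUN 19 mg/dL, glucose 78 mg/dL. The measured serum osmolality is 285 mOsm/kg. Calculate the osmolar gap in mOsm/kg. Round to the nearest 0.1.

3.9 mOsm/kg

Calculated osmolality = 2·Na + glucose/18 + BUN/2.8
= 2·135 + 78/18 + 19/2.8
= 270 + 4.33 + 6.79
= 281.12 mOsm/kg ≈ 281.1 mOsm/kg
Osmolar gap = measured − calculated = 285 − 281.1 = 3.9 mOsm/kg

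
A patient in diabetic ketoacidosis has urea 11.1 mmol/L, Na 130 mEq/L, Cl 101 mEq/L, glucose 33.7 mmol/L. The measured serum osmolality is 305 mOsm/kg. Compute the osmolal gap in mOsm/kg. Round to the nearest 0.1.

Calculated osmolality = 2·Na + glucose + urea
= 2·130 + 33.7 + 11.1
= 260 + 33.70 + 11.10
= 304.8 mOsm/kg ≈ 304.8 mOsm/kg
Osmolar gap = measured − calculated = 305 − 304.8 = 0.2 mOsm/kg

0.2 mOsm/kg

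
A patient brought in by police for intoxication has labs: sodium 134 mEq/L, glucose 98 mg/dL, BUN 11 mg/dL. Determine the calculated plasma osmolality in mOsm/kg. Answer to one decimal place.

Calculated osmolality = 2·Na + glucose/18 + BUN/2.8
= 2·134 + 98/18 + 11/2.8
= 268 + 5.44 + 3.93
= 277.37 mOsm/kg

277.4 mOsm/kg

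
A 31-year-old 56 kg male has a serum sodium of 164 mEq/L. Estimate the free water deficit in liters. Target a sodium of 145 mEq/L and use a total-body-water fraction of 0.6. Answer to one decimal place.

4.4 L

TBW = 0.6 · 56 = 33.6 L
Free water deficit = TBW · (Na/145 − 1)
= 33.6 · (164/145 − 1)
= 33.6 · 0.131
= 4.4 L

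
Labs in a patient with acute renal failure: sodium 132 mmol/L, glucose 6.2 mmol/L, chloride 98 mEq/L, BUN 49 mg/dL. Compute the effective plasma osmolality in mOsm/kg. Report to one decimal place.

Effective osmolality excludes urea (freely permeant across cell membranes):
2·Na + glucose
= 2·132 + 6.2
= 264 + 6.2
= 270.2 mOsm/kg

270.2 mOsm/kg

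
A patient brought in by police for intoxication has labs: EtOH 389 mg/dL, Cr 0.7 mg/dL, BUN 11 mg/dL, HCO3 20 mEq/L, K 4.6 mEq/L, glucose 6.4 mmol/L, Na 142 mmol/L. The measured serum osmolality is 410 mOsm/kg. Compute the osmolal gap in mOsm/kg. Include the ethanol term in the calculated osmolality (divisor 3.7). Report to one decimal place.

10.5 mOsm/kg

Calculated osmolality = 2·Na + glucose + BUN/2.8 + ethanol/3.7
= 2·142 + 6.4 + 11/2.8 + 389/3.7
= 284 + 6.40 + 3.93 + 105.14
= 399.47 mOsm/kg ≈ 399.5 mOsm/kg
Osmolar gap = measured − calculated = 410 − 399.5 = 10.5 mOsm/kg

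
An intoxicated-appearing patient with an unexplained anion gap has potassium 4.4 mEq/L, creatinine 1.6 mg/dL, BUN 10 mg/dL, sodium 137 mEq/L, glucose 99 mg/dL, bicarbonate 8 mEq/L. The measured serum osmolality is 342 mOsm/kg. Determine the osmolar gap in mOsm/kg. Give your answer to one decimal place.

Calculated osmolality = 2·Na + glucose/18 + BUN/2.8
= 2·137 + 99/18 + 10/2.8
= 274 + 5.50 + 3.57
= 283.07 mOsm/kg ≈ 283.1 mOsm/kg
Osmolar gap = measured − calculated = 342 − 283.1 = 58.9 mOsm/kg

58.9 mOsm/kg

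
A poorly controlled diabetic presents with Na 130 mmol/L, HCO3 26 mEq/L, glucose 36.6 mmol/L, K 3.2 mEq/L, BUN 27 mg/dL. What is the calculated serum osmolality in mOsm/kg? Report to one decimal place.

Calculated osmolality = 2·Na + glucose + BUN/2.8
= 2·130 + 36.6 + 27/2.8
= 260 + 36.60 + 9.64
= 306.24 mOsm/kg

306.2 mOsm/kg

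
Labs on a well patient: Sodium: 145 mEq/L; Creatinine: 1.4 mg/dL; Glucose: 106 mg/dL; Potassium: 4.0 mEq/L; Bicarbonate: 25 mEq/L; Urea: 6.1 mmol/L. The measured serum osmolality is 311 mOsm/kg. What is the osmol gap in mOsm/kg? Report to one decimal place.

Calculated osmolality = 2·Na + glucose/18 + urea
= 2·145 + 106/18 + 6.1
= 290 + 5.89 + 6.10
= 301.99 mOsm/kg ≈ 302.0 mOsm/kg
Osmolar gap = measured − calculated = 311 − 302.0 = 9.0 mOsm/kg

9.0 mOsm/kg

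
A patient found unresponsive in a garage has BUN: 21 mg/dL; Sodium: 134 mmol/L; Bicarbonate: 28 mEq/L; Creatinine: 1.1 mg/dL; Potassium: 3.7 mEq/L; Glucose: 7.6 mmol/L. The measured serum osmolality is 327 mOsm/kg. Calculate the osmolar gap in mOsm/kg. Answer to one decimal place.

Calculated osmolality = 2·Na + glucose + BUN/2.8
= 2·134 + 7.6 + 21/2.8
= 268 + 7.60 + 7.50
= 283.1 mOsm/kg ≈ 283.1 mOsm/kg
Osmolar gap = measured − calculated = 327 − 283.1 = 43.9 mOsm/kg

43.9 mOsm/kg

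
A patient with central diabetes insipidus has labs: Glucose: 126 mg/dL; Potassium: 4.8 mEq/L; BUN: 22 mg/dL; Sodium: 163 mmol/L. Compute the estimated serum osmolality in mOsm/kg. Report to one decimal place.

340.9 mOsm/kg

Calculated osmolality = 2·Na + glucose/18 + BUN/2.8
= 2·163 + 126/18 + 22/2.8
= 326 + 7 + 7.86
= 340.86 mOsm/kg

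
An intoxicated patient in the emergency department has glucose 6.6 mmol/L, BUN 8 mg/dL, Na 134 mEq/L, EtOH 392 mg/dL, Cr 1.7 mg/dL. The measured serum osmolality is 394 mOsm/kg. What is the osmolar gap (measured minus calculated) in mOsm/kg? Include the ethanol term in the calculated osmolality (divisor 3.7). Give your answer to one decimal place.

Calculated osmolality = 2·Na + glucose + BUN/2.8 + ethanol/3.7
= 2·134 + 6.6 + 8/2.8 + 392/3.7
= 268 + 6.60 + 2.86 + 105.95
= 383.41 mOsm/kg ≈ 383.4 mOsm/kg
Osmolar gap = measured − calculated = 394 − 383.4 = 10.6 mOsm/kg

10.6 mOsm/kg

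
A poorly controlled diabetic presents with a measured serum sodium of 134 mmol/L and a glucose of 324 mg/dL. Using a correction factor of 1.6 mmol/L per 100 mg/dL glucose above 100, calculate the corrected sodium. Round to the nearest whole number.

Corrected Na = measured Na + 1.6 · (glucose − 100)/100
= 134 + 1.6 · (324 − 100)/100
= 134 + 3.6
= 137.6 mmol/L

138 mmol/L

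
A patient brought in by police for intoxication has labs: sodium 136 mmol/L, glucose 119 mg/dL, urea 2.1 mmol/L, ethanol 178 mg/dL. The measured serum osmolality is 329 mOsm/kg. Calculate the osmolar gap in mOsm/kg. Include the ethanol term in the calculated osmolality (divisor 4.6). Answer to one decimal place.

9.6 mOsm/kg

Calculated osmolality = 2·Na + glucose/18 + urea + ethanol/4.6
= 2·136 + 119/18 + 2.1 + 178/4.6
= 272 + 6.61 + 2.10 + 38.70
= 319.41 mOsm/kg ≈ 319.4 mOsm/kg
Osmolar gap = measured − calculated = 329 − 319.4 = 9.6 mOsm/kg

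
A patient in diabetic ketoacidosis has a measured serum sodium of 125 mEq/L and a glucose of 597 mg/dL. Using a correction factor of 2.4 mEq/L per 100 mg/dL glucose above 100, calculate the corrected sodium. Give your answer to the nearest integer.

Corrected Na = measured Na + 2.4 · (glucose − 100)/100
= 125 + 2.4 · (597 − 100)/100
= 125 + 11.9
= 136.9 mEq/L

137 mEq/L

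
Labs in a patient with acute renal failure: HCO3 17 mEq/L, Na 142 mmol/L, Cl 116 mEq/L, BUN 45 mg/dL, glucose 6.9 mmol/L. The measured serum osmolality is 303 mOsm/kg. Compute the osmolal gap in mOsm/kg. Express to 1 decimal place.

Calculated osmolality = 2·Na + glucose + BUN/2.8
= 2·142 + 6.9 + 45/2.8
= 284 + 6.90 + 16.07
= 306.97 mOsm/kg ≈ 307.0 mOsm/kg
Osmolar gap = measured − calculated = 303 − 307.0 = -4.0 mOsm/kg

-4.0 mOsm/kg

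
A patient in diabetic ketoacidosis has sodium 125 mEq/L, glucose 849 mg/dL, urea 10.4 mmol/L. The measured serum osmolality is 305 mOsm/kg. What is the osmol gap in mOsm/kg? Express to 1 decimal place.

-2.6 mOsm/kg

Calculated osmolality = 2·Na + glucose/18 + urea
= 2·125 + 849/18 + 10.4
= 250 + 47.17 + 10.40
= 307.57 mOsm/kg ≈ 307.6 mOsm/kg
Osmolar gap = measured − calculated = 305 − 307.6 = -2.6 mOsm/kg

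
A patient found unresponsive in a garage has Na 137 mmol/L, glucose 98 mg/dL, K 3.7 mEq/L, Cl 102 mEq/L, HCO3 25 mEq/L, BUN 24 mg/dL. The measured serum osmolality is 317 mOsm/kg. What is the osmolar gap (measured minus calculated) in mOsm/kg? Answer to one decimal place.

Calculated osmolality = 2·Na + glucose/18 + BUN/2.8
= 2·137 + 98/18 + 24/2.8
= 274 + 5.44 + 8.57
= 288.01 mOsm/kg ≈ 288.0 mOsm/kg
Osmolar gap = measured − calculated = 317 − 288.0 = 29.0 mOsm/kg

29.0 mOsm/kg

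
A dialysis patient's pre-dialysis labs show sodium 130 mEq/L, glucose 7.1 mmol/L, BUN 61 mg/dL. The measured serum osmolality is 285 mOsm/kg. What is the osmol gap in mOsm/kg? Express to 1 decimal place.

-3.9 mOsm/kg

Calculated osmolality = 2·Na + glucose + BUN/2.8
= 2·130 + 7.1 + 61/2.8
= 260 + 7.10 + 21.79
= 288.89 mOsm/kg ≈ 288.9 mOsm/kg
Osmolar gap = measured − calculated = 285 − 288.9 = -3.9 mOsm/kg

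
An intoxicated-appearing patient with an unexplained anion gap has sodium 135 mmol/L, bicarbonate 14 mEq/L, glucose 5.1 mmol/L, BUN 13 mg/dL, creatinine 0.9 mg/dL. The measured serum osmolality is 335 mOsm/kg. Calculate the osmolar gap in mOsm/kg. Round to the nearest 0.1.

55.3 mOsm/kg

Calculated osmolality = 2·Na + glucose + BUN/2.8
= 2·135 + 5.1 + 13/2.8
= 270 + 5.10 + 4.64
= 279.74 mOsm/kg ≈ 279.7 mOsm/kg
Osmolar gap = measured − calculated = 335 − 279.7 = 55.3 mOsm/kg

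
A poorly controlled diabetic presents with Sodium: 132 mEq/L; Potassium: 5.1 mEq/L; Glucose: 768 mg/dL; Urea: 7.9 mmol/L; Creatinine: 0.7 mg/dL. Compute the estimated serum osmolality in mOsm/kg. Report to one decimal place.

Calculated osmolality = 2·Na + glucose/18 + urea
= 2·132 + 768/18 + 7.9
= 264 + 42.67 + 7.90
= 314.57 mOsm/kg

314.6 mOsm/kg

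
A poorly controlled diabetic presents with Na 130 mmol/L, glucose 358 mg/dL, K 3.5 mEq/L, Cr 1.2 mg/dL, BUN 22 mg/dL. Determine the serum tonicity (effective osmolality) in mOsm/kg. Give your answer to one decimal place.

Effective osmolality excludes urea (freely permeant across cell membranes):
2·Na + glucose/18
= 2·130 + 358/18
= 260 + 19.89
= 279.89 mOsm/kg

279.9 mOsm/kg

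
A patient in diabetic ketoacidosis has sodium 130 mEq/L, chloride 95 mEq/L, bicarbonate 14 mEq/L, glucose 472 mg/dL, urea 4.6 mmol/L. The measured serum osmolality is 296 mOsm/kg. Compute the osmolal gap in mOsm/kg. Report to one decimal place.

Calculated osmolality = 2·Na + glucose/18 + urea
= 2·130 + 472/18 + 4.6
= 260 + 26.22 + 4.60
= 290.82 mOsm/kg ≈ 290.8 mOsm/kg
Osmolar gap = measured − calculated = 296 − 290.8 = 5.2 mOsm/kg

5.2 mOsm/kg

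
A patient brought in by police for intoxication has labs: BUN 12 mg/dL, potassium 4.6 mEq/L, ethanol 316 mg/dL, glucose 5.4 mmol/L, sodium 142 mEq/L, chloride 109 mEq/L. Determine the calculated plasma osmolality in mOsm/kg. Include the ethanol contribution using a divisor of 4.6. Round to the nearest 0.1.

362.4 mOsm/kg

Calculated osmolality = 2·Na + glucose + BUN/2.8 + ethanol/4.6
= 2·142 + 5.4 + 12/2.8 + 316/4.6
= 284 + 5.40 + 4.29 + 68.70
= 362.39 mOsm/kg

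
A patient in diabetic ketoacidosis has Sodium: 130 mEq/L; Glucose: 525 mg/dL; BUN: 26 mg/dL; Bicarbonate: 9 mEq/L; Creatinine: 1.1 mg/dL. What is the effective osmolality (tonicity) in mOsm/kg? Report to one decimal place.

Effective osmolality excludes urea (freely permeant across cell membranes):
2·Na + glucose/18
= 2·130 + 525/18
= 260 + 29.17
= 289.17 mOsm/kg

289.2 mOsm/kg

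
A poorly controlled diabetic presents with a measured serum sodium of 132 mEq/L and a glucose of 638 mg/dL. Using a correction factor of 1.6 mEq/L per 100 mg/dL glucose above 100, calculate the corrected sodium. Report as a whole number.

Corrected Na = measured Na + 1.6 · (glucose − 100)/100
= 132 + 1.6 · (638 − 100)/100
= 132 + 8.6
= 140.6 mEq/L

141 mEq/L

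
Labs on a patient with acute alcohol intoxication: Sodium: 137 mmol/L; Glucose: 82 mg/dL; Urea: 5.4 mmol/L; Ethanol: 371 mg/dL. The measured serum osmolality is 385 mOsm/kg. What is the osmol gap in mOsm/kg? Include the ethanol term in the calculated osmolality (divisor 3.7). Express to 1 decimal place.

0.8 mOsm/kg

Calculated osmolality = 2·Na + glucose/18 + urea + ethanol/3.7
= 2·137 + 82/18 + 5.4 + 371/3.7
= 274 + 4.56 + 5.40 + 100.27
= 384.23 mOsm/kg ≈ 384.2 mOsm/kg
Osmolar gap = measured − calculated = 385 − 384.2 = 0.8 mOsm/kg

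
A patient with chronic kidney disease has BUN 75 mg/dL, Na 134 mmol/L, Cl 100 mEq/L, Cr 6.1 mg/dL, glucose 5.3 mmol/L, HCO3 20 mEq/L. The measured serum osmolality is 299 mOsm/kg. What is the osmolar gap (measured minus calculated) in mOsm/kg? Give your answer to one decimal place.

-1.1 mOsm/kg

Calculated osmolality = 2·Na + glucose + BUN/2.8
= 2·134 + 5.3 + 75/2.8
= 268 + 5.30 + 26.79
= 300.09 mOsm/kg ≈ 300.1 mOsm/kg
Osmolar gap = measured − calculated = 299 − 300.1 = -1.1 mOsm/kg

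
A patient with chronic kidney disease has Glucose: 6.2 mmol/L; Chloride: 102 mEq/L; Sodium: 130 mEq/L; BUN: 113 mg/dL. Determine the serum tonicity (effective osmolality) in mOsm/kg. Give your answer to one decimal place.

266.2 mOsm/kg

Effective osmolality excludes urea (freely permeant across cell membranes):
2·Na + glucose
= 2·130 + 6.2
= 260 + 6.2
= 266.2 mOsm/kg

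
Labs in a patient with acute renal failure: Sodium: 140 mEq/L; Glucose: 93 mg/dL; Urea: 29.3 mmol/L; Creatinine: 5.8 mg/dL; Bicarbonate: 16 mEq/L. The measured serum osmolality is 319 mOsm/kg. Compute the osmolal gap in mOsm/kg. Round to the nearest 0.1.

4.5 mOsm/kg

Calculated osmolality = 2·Na + glucose/18 + urea
= 2·140 + 93/18 + 29.3
= 280 + 5.17 + 29.30
= 314.47 mOsm/kg ≈ 314.5 mOsm/kg
Osmolar gap = measured − calculated = 319 − 314.5 = 4.5 mOsm/kg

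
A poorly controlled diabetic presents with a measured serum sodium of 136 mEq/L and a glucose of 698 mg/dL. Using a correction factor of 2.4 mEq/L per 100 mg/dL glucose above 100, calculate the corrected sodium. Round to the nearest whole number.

150 mEq/L

Corrected Na = measured Na + 2.4 · (glucose − 100)/100
= 136 + 2.4 · (698 − 100)/100
= 136 + 14.4
= 150.4 mEq/L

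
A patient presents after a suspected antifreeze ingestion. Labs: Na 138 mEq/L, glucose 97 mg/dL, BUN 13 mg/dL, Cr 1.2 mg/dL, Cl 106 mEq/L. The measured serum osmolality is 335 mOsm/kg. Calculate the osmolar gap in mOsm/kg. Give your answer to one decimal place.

49.0 mOsm/kg

Calculated osmolality = 2·Na + glucose/18 + BUN/2.8
= 2·138 + 97/18 + 13/2.8
= 276 + 5.39 + 4.64
= 286.03 mOsm/kg ≈ 286.0 mOsm/kg
Osmolar gap = measured − calculated = 335 − 286.0 = 49.0 mOsm/kg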